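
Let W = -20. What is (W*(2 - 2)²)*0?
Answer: 0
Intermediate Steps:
(W*(2 - 2)²)*0 = -20*(2 - 2)²*0 = -20*0²*0 = -20*0*0 = 0*0 = 0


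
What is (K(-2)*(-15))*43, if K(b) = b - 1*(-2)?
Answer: 0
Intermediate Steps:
K(b) = 2 + b (K(b) = b + 2 = 2 + b)
(K(-2)*(-15))*43 = ((2 - 2)*(-15))*43 = (0*(-15))*43 = 0*43 = 0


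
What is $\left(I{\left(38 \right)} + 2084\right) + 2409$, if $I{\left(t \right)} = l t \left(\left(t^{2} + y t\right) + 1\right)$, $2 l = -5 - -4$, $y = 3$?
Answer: $-25128$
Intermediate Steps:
$l = - \frac{1}{2}$ ($l = \frac{-5 - -4}{2} = \frac{-5 + 4}{2} = \frac{1}{2} \left(-1\right) = - \frac{1}{2} \approx -0.5$)
$I{\left(t \right)} = - \frac{t \left(1 + t^{2} + 3 t\right)}{2}$ ($I{\left(t \right)} = - \frac{t}{2} \left(\left(t^{2} + 3 t\right) + 1\right) = - \frac{t}{2} \left(1 + t^{2} + 3 t\right) = - \frac{t \left(1 + t^{2} + 3 t\right)}{2}$)
$\left(I{\left(38 \right)} + 2084\right) + 2409 = \left(\left(- \frac{1}{2}\right) 38 \left(1 + 38^{2} + 3 \cdot 38\right) + 2084\right) + 2409 = \left(\left(- \frac{1}{2}\right) 38 \left(1 + 1444 + 114\right) + 2084\right) + 2409 = \left(\left(- \frac{1}{2}\right) 38 \cdot 1559 + 2084\right) + 2409 = \left(-29621 + 2084\right) + 2409 = -27537 + 2409 = -25128$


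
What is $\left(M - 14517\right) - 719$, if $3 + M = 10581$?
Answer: $-4658$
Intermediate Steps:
$M = 10578$ ($M = -3 + 10581 = 10578$)
$\left(M - 14517\right) - 719 = \left(10578 - 14517\right) - 719 = -3939 - 719 = -4658$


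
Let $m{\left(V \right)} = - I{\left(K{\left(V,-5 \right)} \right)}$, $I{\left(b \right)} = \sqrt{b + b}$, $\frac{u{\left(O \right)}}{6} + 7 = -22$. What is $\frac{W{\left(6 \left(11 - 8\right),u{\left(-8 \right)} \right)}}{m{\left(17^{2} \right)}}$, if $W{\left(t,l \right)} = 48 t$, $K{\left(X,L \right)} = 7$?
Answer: $- \frac{432 \sqrt{14}}{7} \approx -230.91$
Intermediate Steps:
$u{\left(O \right)} = -174$ ($u{\left(O \right)} = -42 + 6 \left(-22\right) = -42 - 132 = -174$)
$I{\left(b \right)} = \sqrt{2} \sqrt{b}$ ($I{\left(b \right)} = \sqrt{2 b} = \sqrt{2} \sqrt{b}$)
$m{\left(V \right)} = - \sqrt{14}$ ($m{\left(V \right)} = - \sqrt{2} \sqrt{7} = - \sqrt{14}$)
$\frac{W{\left(6 \left(11 - 8\right),u{\left(-8 \right)} \right)}}{m{\left(17^{2} \right)}} = \frac{48 \cdot 6 \left(11 - 8\right)}{\left(-1\right) \sqrt{14}} = 48 \cdot 6 \cdot 3 \left(- \frac{\sqrt{14}}{14}\right) = 48 \cdot 18 \left(- \frac{\sqrt{14}}{14}\right) = 864 \left(- \frac{\sqrt{14}}{14}\right) = - \frac{432 \sqrt{14}}{7}$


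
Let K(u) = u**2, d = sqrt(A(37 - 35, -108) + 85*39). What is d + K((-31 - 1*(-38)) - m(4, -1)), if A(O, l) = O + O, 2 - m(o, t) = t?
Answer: 16 + sqrt(3319) ≈ 73.611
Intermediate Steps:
m(o, t) = 2 - t
A(O, l) = 2*O
d = sqrt(3319) (d = sqrt(2*(37 - 35) + 85*39) = sqrt(2*2 + 3315) = sqrt(4 + 3315) = sqrt(3319) ≈ 57.611)
d + K((-31 - 1*(-38)) - m(4, -1)) = sqrt(3319) + ((-31 - 1*(-38)) - (2 - 1*(-1)))**2 = sqrt(3319) + ((-31 + 38) - (2 + 1))**2 = sqrt(3319) + (7 - 1*3)**2 = sqrt(3319) + (7 - 3)**2 = sqrt(3319) + 4**2 = sqrt(3319) + 16 = 16 + sqrt(3319)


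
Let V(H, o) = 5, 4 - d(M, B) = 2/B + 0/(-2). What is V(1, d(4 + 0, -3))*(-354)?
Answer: -1770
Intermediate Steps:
d(M, B) = 4 - 2/B (d(M, B) = 4 - (2/B + 0/(-2)) = 4 - (2/B + 0*(-½)) = 4 - (2/B + 0) = 4 - 2/B)
V(1, d(4 + 0, -3))*(-354) = 5*(-354) = -1770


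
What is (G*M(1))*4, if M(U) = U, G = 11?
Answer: 44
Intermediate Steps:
(G*M(1))*4 = (11*1)*4 = 11*4 = 44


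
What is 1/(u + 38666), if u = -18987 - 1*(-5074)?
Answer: 1/24753 ≈ 4.0399e-5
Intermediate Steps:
u = -13913 (u = -18987 + 5074 = -13913)
1/(u + 38666) = 1/(-13913 + 38666) = 1/24753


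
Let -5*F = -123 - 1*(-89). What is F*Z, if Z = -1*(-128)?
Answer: 4352/5 ≈ 870.40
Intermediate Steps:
Z = 128
F = 34/5 (F = -(-123 - 1*(-89))/5 = -(-123 + 89)/5 = -1/5*(-34) = 34/5 ≈ 6.8000)
F*Z = (34/5)*128 = 4352/5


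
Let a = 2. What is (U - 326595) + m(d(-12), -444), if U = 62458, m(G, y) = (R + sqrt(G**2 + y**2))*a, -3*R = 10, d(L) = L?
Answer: -792431/3 + 24*sqrt(1370) ≈ -2.6326e+5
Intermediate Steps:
R = -10/3 (R = -1/3*10 = -10/3 ≈ -3.3333)
m(G, y) = -20/3 + 2*sqrt(G**2 + y**2) (m(G, y) = (-10/3 + sqrt(G**2 + y**2))*2 = -20/3 + 2*sqrt(G**2 + y**2))
(U - 326595) + m(d(-12), -444) = (62458 - 326595) + (-20/3 + 2*sqrt((-12)**2 + (-444)**2)) = -264137 + (-20/3 + 2*sqrt(144 + 197136)) = -264137 + (-20/3 + 2*sqrt(197280)) = -264137 + (-20/3 + 2*(12*sqrt(1370))) = -264137 + (-20/3 + 24*sqrt(1370)) = -792431/3 + 24*sqrt(1370)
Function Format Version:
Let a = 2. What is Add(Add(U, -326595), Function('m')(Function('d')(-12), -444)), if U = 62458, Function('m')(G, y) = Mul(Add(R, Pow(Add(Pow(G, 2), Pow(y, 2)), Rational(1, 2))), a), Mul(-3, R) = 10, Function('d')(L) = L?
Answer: Add(Rational(-792431, 3), Mul(24, Pow(1370, Rational(1, 2)))) ≈ -2.6326e+5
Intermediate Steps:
R = Rational(-10, 3) (R = Mul(Rational(-1, 3), 10) = Rational(-10, 3) ≈ -3.3333)
Function('m')(G, y) = Add(Rational(-20, 3), Mul(2, Pow(Add(Pow(G, 2), Pow(y, 2)), Rational(1, 2)))) (Function('m')(G, y) = Mul(Add(Rational(-10, 3), Pow(Add(Pow(G, 2), Pow(y, 2)), Rational(1, 2))), 2) = Add(Rational(-20, 3), Mul(2, Pow(Add(Pow(G, 2), Pow(y, 2)), Rational(1, 2)))))
Add(Add(U, -326595), Function('m')(Function('d')(-12), -444)) = Add(Add(62458, -326595), Add(Rational(-20, 3), Mul(2, Pow(Add(Pow(-12, 2), Pow(-444, 2)), Rational(1, 2))))) = Add(-264137, Add(Rational(-20, 3), Mul(2, Pow(Add(144, 197136), Rational(1, 2))))) = Add(-264137, Add(Rational(-20, 3), Mul(2, Pow(197280, Rational(1, 2))))) = Add(-264137, Add(Rational(-20, 3), Mul(2, Mul(12, Pow(1370, Rational(1, 2)))))) = Add(-264137, Add(Rational(-20, 3), Mul(24, Pow(1370, Rational(1, 2))))) = Add(Rational(-792431, 3), Mul(24, Pow(1370, Rational(1, 2))))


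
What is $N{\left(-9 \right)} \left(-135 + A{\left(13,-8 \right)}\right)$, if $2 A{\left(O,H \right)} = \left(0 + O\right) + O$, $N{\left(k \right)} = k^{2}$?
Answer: $-9882$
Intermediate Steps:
$A{\left(O,H \right)} = O$ ($A{\left(O,H \right)} = \frac{\left(0 + O\right) + O}{2} = \frac{O + O}{2} = \frac{2 O}{2} = O$)
$N{\left(-9 \right)} \left(-135 + A{\left(13,-8 \right)}\right) = \left(-9\right)^{2} \left(-135 + 13\right) = 81 \left(-122\right) = -9882$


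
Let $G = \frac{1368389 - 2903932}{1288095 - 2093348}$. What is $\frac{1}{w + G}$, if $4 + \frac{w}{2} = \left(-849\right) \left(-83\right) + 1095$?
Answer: $\frac{805253}{115246123891} \approx 6.9872 \cdot 10^{-6}$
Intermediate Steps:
$w = 143116$ ($w = -8 + 2 \left(\left(-849\right) \left(-83\right) + 1095\right) = -8 + 2 \left(70467 + 1095\right) = -8 + 2 \cdot 71562 = -8 + 143124 = 143116$)
$G = \frac{1535543}{805253}$ ($G = - \frac{1535543}{-805253} = \left(-1535543\right) \left(- \frac{1}{805253}\right) = \frac{1535543}{805253} \approx 1.9069$)
$\frac{1}{w + G} = \frac{1}{143116 + \frac{1535543}{805253}} = \frac{1}{\frac{115246123891}{805253}} = \frac{805253}{115246123891}$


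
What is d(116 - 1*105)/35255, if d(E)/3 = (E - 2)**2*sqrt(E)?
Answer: 243*sqrt(11)/35255 ≈ 0.022860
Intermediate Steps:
d(E) = 3*sqrt(E)*(-2 + E)**2 (d(E) = 3*((E - 2)**2*sqrt(E)) = 3*((-2 + E)**2*sqrt(E)) = 3*(sqrt(E)*(-2 + E)**2) = 3*sqrt(E)*(-2 + E)**2)
d(116 - 1*105)/35255 = (3*sqrt(116 - 1*105)*(-2 + (116 - 1*105))**2)/35255 = (3*sqrt(116 - 105)*(-2 + (116 - 105))**2)*(1/35255) = (3*sqrt(11)*(-2 + 11)**2)*(1/35255) = (3*sqrt(11)*9**2)*(1/35255) = (3*sqrt(11)*81)*(1/35255) = (243*sqrt(11))*(1/35255) = 243*sqrt(11)/35255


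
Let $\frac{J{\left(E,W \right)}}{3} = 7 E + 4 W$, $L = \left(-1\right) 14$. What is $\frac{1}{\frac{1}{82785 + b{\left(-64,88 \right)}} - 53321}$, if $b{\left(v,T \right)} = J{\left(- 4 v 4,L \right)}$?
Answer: $- \frac{104121}{5551835840} \approx -1.8754 \cdot 10^{-5}$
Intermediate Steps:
$L = -14$
$J{\left(E,W \right)} = 12 W + 21 E$ ($J{\left(E,W \right)} = 3 \left(7 E + 4 W\right) = 3 \left(4 W + 7 E\right) = 12 W + 21 E$)
$b{\left(v,T \right)} = -168 - 336 v$ ($b{\left(v,T \right)} = 12 \left(-14\right) + 21 - 4 v 4 = -168 + 21 \left(- 16 v\right) = -168 - 336 v$)
$\frac{1}{\frac{1}{82785 + b{\left(-64,88 \right)}} - 53321} = \frac{1}{\frac{1}{82785 - -21336} - 53321} = \frac{1}{\frac{1}{82785 + \left(-168 + 21504\right)} - 53321} = \frac{1}{\frac{1}{82785 + 21336} - 53321} = \frac{1}{\frac{1}{104121} - 53321} = \frac{1}{- \frac{5551835840}{104121}} = - \frac{104121}{5551835840}$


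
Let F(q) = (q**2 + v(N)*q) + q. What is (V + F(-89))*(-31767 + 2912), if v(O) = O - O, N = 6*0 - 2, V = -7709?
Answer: -3549165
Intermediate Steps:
N = -2 (N = 0 - 2 = -2)
v(O) = 0
F(q) = q + q**2 (F(q) = (q**2 + 0*q) + q = (q**2 + 0) + q = q**2 + q = q + q**2)
(V + F(-89))*(-31767 + 2912) = (-7709 - 89*(1 - 89))*(-31767 + 2912) = (-7709 - 89*(-88))*(-28855) = (-7709 + 7832)*(-28855) = 123*(-28855) = -3549165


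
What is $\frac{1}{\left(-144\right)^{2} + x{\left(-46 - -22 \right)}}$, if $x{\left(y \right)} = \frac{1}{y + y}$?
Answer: $\frac{48}{995327} \approx 4.8225 \cdot 10^{-5}$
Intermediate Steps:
$x{\left(y \right)} = \frac{1}{2 y}$
$\frac{1}{\left(-144\right)^{2} + x{\left(-46 - -22 \right)}} = \frac{1}{\left(-144\right)^{2} + \frac{1}{2 \left(-46 - -22\right)}} = \frac{1}{20736 + \frac{1}{2 \left(-46 + 22\right)}} = \frac{1}{20736 + \frac{1}{2 \left(-24\right)}} = \frac{1}{20736 + \frac{1}{2} \left(- \frac{1}{24}\right)} = \frac{1}{20736 - \frac{1}{48}} = \frac{1}{\frac{995327}{48}} = \frac{48}{995327}$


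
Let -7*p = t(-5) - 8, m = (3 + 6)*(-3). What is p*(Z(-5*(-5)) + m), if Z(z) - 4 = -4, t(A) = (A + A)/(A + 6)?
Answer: -486/7 ≈ -69.429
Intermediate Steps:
t(A) = 2*A/(6 + A) (t(A) = (2*A)/(6 + A) = 2*A/(6 + A))
Z(z) = 0 (Z(z) = 4 - 4 = 0)
m = -27 (m = 9*(-3) = -27)
p = 18/7 (p = -(2*(-5)/(6 - 5) - 8)/7 = -(2*(-5)/1 - 8)/7 = -(2*(-5)*1 - 8)/7 = -(-10 - 8)/7 = -⅐*(-18) = 18/7 ≈ 2.5714)
p*(Z(-5*(-5)) + m) = 18*(0 - 27)/7 = (18/7)*(-27) = -486/7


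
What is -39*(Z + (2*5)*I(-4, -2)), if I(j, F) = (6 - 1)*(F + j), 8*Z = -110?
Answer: 48945/4 ≈ 12236.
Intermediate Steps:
Z = -55/4 (Z = (⅛)*(-110) = -55/4 ≈ -13.750)
I(j, F) = 5*F + 5*j (I(j, F) = 5*(F + j) = 5*F + 5*j)
-39*(Z + (2*5)*I(-4, -2)) = -39*(-55/4 + (2*5)*(5*(-2) + 5*(-4))) = -39*(-55/4 + 10*(-10 - 20)) = -39*(-55/4 + 10*(-30)) = -39*(-55/4 - 300) = -39*(-1255/4) = 48945/4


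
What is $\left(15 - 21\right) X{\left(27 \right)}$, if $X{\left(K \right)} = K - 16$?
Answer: $-66$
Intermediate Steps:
$X{\left(K \right)} = -16 + K$ ($X{\left(K \right)} = K - 16 = -16 + K$)
$\left(15 - 21\right) X{\left(27 \right)} = \left(15 - 21\right) \left(-16 + 27\right) = \left(-6\right) 11 = -66$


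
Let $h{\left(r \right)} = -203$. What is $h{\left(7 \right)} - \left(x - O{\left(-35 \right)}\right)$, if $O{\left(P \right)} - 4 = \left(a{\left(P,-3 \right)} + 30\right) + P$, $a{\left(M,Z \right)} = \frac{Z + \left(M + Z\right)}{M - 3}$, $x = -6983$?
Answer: $\frac{257643}{38} \approx 6780.1$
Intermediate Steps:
$a{\left(M,Z \right)} = \frac{M + 2 Z}{-3 + M}$
$O{\left(P \right)} = 34 + P + \frac{-6 + P}{-3 + P}$ ($O{\left(P \right)} = 4 + \left(\left(\frac{P + 2 \left(-3\right)}{-3 + P} + 30\right) + P\right) = 4 + \left(\left(\frac{P - 6}{-3 + P} + 30\right) + P\right) = 4 + \left(\left(\frac{-6 + P}{-3 + P} + 30\right) + P\right) = 4 + \left(\left(30 + \frac{-6 + P}{-3 + P}\right) + P\right) = 4 + \left(30 + P + \frac{-6 + P}{-3 + P}\right) = 34 + P + \frac{-6 + P}{-3 + P}$)
$h{\left(7 \right)} - \left(x - O{\left(-35 \right)}\right) = -203 + \left(\frac{-108 + \left(-35\right)^{2} + 32 \left(-35\right)}{-3 - 35} - -6983\right) = -203 + \left(\frac{-108 + 1225 - 1120}{-38} + 6983\right) = -203 + \left(\left(- \frac{1}{38}\right) \left(-3\right) + 6983\right) = -203 + \left(\frac{3}{38} + 6983\right) = -203 + \frac{265357}{38} = \frac{257643}{38}$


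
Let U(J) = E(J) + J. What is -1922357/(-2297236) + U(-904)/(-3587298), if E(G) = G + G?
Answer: 10180379831/12154675676 ≈ 0.83757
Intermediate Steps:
E(G) = 2*G
U(J) = 3*J (U(J) = 2*J + J = 3*J)
-1922357/(-2297236) + U(-904)/(-3587298) = -1922357/(-2297236) + (3*(-904))/(-3587298) = -1922357*(-1/2297236) - 2712*(-1/3587298) = 1922357/2297236 + 4/5291 = 10180379831/12154675676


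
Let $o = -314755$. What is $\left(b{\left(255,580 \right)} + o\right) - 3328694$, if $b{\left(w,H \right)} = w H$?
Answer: $-3495549$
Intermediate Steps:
$b{\left(w,H \right)} = H w$
$\left(b{\left(255,580 \right)} + o\right) - 3328694 = \left(580 \cdot 255 - 314755\right) - 3328694 = \left(147900 - 314755\right) - 3328694 = -166855 - 3328694 = -3495549$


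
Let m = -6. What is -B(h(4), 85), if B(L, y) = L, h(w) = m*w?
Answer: 24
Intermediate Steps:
h(w) = -6*w
-B(h(4), 85) = -(-6)*4 = -1*(-24) = 24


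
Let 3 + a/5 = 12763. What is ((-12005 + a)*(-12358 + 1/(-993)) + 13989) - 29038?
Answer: -211872342394/331 ≈ -6.4010e+8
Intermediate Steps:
a = 63800 (a = -15 + 5*12763 = -15 + 63815 = 63800)
((-12005 + a)*(-12358 + 1/(-993)) + 13989) - 29038 = ((-12005 + 63800)*(-12358 + 1/(-993)) + 13989) - 29038 = (51795*(-12358 - 1/993) + 13989) - 29038 = (51795*(-12271495/993) + 13989) - 29038 = (-211867361175/331 + 13989) - 29038 = -211862730816/331 - 29038 = -211872342394/331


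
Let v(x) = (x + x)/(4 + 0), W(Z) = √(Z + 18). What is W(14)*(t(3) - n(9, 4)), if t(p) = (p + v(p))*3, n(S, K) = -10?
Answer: 94*√2 ≈ 132.94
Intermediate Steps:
W(Z) = √(18 + Z)
v(x) = x/2 (v(x) = (2*x)/4 = (2*x)*(¼) = x/2)
t(p) = 9*p/2 (t(p) = (p + p/2)*3 = (3*p/2)*3 = 9*p/2)
W(14)*(t(3) - n(9, 4)) = √(18 + 14)*((9/2)*3 - 1*(-10)) = √32*(27/2 + 10) = (4*√2)*(47/2) = 94*√2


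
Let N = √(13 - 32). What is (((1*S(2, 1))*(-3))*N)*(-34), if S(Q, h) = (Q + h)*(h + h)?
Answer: 612*I*√19 ≈ 2667.6*I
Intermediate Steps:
S(Q, h) = 2*h*(Q + h) (S(Q, h) = (Q + h)*(2*h) = 2*h*(Q + h))
N = I*√19 (N = √(-19) = I*√19 ≈ 4.3589*I)
(((1*S(2, 1))*(-3))*N)*(-34) = (((1*(2*1*(2 + 1)))*(-3))*(I*√19))*(-34) = (((1*(2*1*3))*(-3))*(I*√19))*(-34) = (((1*6)*(-3))*(I*√19))*(-34) = ((6*(-3))*(I*√19))*(-34) = -18*I*√19*(-34) = 612*I*√19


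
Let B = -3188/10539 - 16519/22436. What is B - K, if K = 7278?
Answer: -1721150582821/236453004 ≈ -7279.0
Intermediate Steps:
B = -245619709/236453004 (B = -3188*1/10539 - 16519*1/22436 = -3188/10539 - 16519/22436 = -245619709/236453004 ≈ -1.0388)
B - K = -245619709/236453004 - 1*7278 = -245619709/236453004 - 7278 = -1721150582821/236453004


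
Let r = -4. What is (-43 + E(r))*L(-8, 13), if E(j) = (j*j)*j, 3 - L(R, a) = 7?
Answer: 428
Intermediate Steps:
L(R, a) = -4 (L(R, a) = 3 - 1*7 = 3 - 7 = -4)
E(j) = j³ (E(j) = j²*j = j³)
(-43 + E(r))*L(-8, 13) = (-43 + (-4)³)*(-4) = (-43 - 64)*(-4) = -107*(-4) = 428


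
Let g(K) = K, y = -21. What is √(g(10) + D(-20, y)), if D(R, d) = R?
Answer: I*√10 ≈ 3.1623*I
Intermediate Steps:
√(g(10) + D(-20, y)) = √(10 - 20) = √(-10) = I*√10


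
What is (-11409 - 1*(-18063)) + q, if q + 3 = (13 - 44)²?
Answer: 7612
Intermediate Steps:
q = 958 (q = -3 + (13 - 44)² = -3 + (-31)² = -3 + 961 = 958)
(-11409 - 1*(-18063)) + q = (-11409 - 1*(-18063)) + 958 = (-11409 + 18063) + 958 = 6654 + 958 = 7612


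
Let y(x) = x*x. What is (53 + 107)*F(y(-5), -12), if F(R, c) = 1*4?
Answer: 640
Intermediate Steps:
y(x) = x**2
F(R, c) = 4
(53 + 107)*F(y(-5), -12) = (53 + 107)*4 = 160*4 = 640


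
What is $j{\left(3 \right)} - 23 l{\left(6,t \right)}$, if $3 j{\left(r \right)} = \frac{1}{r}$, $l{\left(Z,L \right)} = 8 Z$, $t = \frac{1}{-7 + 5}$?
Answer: $- \frac{9935}{9} \approx -1103.9$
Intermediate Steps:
$t = - \frac{1}{2}$ ($t = \frac{1}{-2} = - \frac{1}{2} \approx -0.5$)
$j{\left(r \right)} = \frac{1}{3 r}$
$j{\left(3 \right)} - 23 l{\left(6,t \right)} = \frac{1}{3 \cdot 3} - 23 \cdot 8 \cdot 6 = \frac{1}{3} \cdot \frac{1}{3} - 1104 = \frac{1}{9} - 1104 = - \frac{9935}{9}$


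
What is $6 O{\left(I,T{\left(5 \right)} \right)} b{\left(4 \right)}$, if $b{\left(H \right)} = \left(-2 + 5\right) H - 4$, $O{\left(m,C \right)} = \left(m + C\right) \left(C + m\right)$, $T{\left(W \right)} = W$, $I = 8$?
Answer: $8112$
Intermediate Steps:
$O{\left(m,C \right)} = \left(C + m\right)^{2}$ ($O{\left(m,C \right)} = \left(C + m\right) \left(C + m\right) = \left(C + m\right)^{2}$)
$b{\left(H \right)} = -4 + 3 H$ ($b{\left(H \right)} = 3 H - 4 = -4 + 3 H$)
$6 O{\left(I,T{\left(5 \right)} \right)} b{\left(4 \right)} = 6 \left(5 + 8\right)^{2} \left(-4 + 3 \cdot 4\right) = 6 \cdot 13^{2} \left(-4 + 12\right) = 6 \cdot 169 \cdot 8 = 1014 \cdot 8 = 8112$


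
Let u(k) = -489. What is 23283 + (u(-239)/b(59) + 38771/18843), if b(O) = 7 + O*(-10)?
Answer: 23255135677/998679 ≈ 23286.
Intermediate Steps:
b(O) = 7 - 10*O
23283 + (u(-239)/b(59) + 38771/18843) = 23283 + (-489/(7 - 10*59) + 38771/18843) = 23283 + (-489/(7 - 590) + 38771*(1/18843)) = 23283 + (-489/(-583) + 38771/18843) = 23283 + (-489*(-1/583) + 38771/18843) = 23283 + (489/583 + 38771/18843) = 23283 + 2892520/998679 = 23255135677/998679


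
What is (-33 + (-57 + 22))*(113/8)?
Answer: -1921/2 ≈ -960.50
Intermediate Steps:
(-33 + (-57 + 22))*(113/8) = (-33 - 35)*(113*(⅛)) = -68*113/8 = -1921/2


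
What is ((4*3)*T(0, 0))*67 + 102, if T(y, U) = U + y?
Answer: 102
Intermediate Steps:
((4*3)*T(0, 0))*67 + 102 = ((4*3)*(0 + 0))*67 + 102 = (12*0)*67 + 102 = 0*67 + 102 = 0 + 102 = 102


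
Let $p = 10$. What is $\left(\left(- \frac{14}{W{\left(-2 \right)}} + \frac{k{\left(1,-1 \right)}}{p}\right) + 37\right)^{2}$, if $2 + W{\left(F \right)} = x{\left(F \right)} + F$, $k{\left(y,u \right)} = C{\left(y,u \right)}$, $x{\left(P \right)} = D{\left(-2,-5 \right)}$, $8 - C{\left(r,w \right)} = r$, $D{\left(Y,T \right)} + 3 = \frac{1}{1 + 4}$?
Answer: $\frac{45684081}{28900} \approx 1580.8$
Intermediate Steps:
$D{\left(Y,T \right)} = - \frac{14}{5}$ ($D{\left(Y,T \right)} = -3 + \frac{1}{1 + 4} = -3 + \frac{1}{5} = - \frac{14}{5}$)
$C{\left(r,w \right)} = 8 - r$
$x{\left(P \right)} = - \frac{14}{5}$
$k{\left(y,u \right)} = 8 - y$
$W{\left(F \right)} = - \frac{24}{5} + F$ ($W{\left(F \right)} = -2 + \left(- \frac{14}{5} + F\right) = - \frac{24}{5} + F$)
$\left(\left(- \frac{14}{W{\left(-2 \right)}} + \frac{k{\left(1,-1 \right)}}{p}\right) + 37\right)^{2} = \left(\left(- \frac{14}{- \frac{24}{5} - 2} + \frac{8 - 1}{10}\right) + 37\right)^{2} = \left(\left(- \frac{14}{- \frac{34}{5}} + \left(8 - 1\right) \frac{1}{10}\right) + 37\right)^{2} = \left(\left(\left(-14\right) \left(- \frac{5}{34}\right) + 7 \cdot \frac{1}{10}\right) + 37\right)^{2} = \left(\left(\frac{35}{17} + \frac{7}{10}\right) + 37\right)^{2} = \left(\frac{469}{170} + 37\right)^{2} = \left(\frac{6759}{170}\right)^{2} = \frac{45684081}{28900}$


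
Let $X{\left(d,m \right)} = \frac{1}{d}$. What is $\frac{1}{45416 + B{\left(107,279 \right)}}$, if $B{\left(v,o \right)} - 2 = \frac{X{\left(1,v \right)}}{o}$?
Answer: $\frac{279}{12671623} \approx 2.2018 \cdot 10^{-5}$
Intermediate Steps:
$B{\left(v,o \right)} = 2 + \frac{1}{o}$ ($B{\left(v,o \right)} = 2 + \frac{1}{1 o} = 2 + 1 \frac{1}{o} = 2 + \frac{1}{o}$)
$\frac{1}{45416 + B{\left(107,279 \right)}} = \frac{1}{45416 + \left(2 + \frac{1}{279}\right)} = \frac{1}{45416 + \frac{559}{279}} = \frac{1}{\frac{12671623}{279}} = \frac{279}{12671623}$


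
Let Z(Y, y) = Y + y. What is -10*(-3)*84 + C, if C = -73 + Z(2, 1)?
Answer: 2450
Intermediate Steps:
C = -70 (C = -73 + (2 + 1) = -73 + 3 = -70)
-10*(-3)*84 + C = -10*(-3)*84 - 70 = 30*84 - 70 = 2520 - 70 = 2450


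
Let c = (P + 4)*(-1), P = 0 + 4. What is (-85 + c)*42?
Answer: -3906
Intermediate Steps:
P = 4
c = -8 (c = (4 + 4)*(-1) = 8*(-1) = -8)
(-85 + c)*42 = (-85 - 8)*42 = -93*42 = -3906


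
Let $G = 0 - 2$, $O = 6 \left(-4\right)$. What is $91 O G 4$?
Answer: $17472$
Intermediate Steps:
$O = -24$
$G = -2$
$91 O G 4 = 91 \left(-24\right) \left(-2\right) 4 = 91 \cdot 48 \cdot 4 = 91 \cdot 192 = 17472$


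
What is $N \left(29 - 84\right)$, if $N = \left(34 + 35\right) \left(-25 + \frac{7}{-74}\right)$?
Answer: $\frac{7047315}{74} \approx 95234.0$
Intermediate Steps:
$N = - \frac{128133}{74}$ ($N = 69 \left(-25 + 7 \left(- \frac{1}{74}\right)\right) = 69 \left(-25 - \frac{7}{74}\right) = 69 \left(- \frac{1857}{74}\right) = - \frac{128133}{74} \approx -1731.5$)
$N \left(29 - 84\right) = - \frac{128133 \left(29 - 84\right)}{74} = \left(- \frac{128133}{74}\right) \left(-55\right) = \frac{7047315}{74}$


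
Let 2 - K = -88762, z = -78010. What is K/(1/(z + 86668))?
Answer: 768518712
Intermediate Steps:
K = 88764 (K = 2 - 1*(-88762) = 2 + 88762 = 88764)
K/(1/(z + 86668)) = 88764/(1/(-78010 + 86668)) = 88764/(1/8658) = 88764*8658 = 768518712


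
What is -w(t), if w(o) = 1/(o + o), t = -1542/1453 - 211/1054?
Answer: 765731/1931851 ≈ 0.39637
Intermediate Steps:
t = -1931851/1531462 (t = -1542*1/1453 - 211*1/1054 = -1542/1453 - 211/1054 = -1931851/1531462 ≈ -1.2614)
w(o) = 1/(2*o)
-w(t) = -1/(2*(-1931851/1531462)) = -(-1531462)/(2*1931851) = -1*(-765731/1931851) = 765731/1931851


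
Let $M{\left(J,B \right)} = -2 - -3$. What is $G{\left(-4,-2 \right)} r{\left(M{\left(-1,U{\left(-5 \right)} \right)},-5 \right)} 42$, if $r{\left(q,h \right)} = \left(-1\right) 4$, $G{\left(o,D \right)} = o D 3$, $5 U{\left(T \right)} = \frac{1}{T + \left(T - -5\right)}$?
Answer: $-4032$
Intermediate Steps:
$U{\left(T \right)} = \frac{1}{5 \left(5 + 2 T\right)}$ ($U{\left(T \right)} = \frac{1}{5 \left(T + \left(T - -5\right)\right)} = \frac{1}{5 \left(T + \left(T + 5\right)\right)} = \frac{1}{5 \left(T + \left(5 + T\right)\right)} = \frac{1}{5 \left(5 + 2 T\right)}$)
$M{\left(J,B \right)} = 1$ ($M{\left(J,B \right)} = -2 + 3 = 1$)
$G{\left(o,D \right)} = 3 D o$ ($G{\left(o,D \right)} = D o 3 = 3 D o$)
$r{\left(q,h \right)} = -4$
$G{\left(-4,-2 \right)} r{\left(M{\left(-1,U{\left(-5 \right)} \right)},-5 \right)} 42 = 3 \left(-2\right) \left(-4\right) \left(-4\right) 42 = 24 \left(-4\right) 42 = \left(-96\right) 42 = -4032$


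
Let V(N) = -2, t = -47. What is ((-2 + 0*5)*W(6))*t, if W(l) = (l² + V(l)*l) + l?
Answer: 2820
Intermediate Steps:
W(l) = l² - l (W(l) = (l² - 2*l) + l = l² - l)
((-2 + 0*5)*W(6))*t = ((-2 + 0*5)*(6*(-1 + 6)))*(-47) = ((-2 + 0)*(6*5))*(-47) = -2*30*(-47) = -60*(-47) = 2820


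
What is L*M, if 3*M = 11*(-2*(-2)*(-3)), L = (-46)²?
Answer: -93104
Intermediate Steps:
L = 2116
M = -44 (M = (11*(-2*(-2)*(-3)))/3 = (11*(4*(-3)))/3 = (11*(-12))/3 = (⅓)*(-132) = -44)
L*M = 2116*(-44) = -93104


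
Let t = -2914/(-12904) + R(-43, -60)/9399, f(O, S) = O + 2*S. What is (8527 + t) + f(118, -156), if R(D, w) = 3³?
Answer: 168448851477/20214116 ≈ 8333.2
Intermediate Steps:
R(D, w) = 27
t = 4622849/20214116 (t = -2914/(-12904) + 27/9399 = -2914*(-1/12904) + 27*(1/9399) = 1457/6452 + 9/3133 = 4622849/20214116 ≈ 0.22869)
(8527 + t) + f(118, -156) = (8527 + 4622849/20214116) + (118 + 2*(-156)) = 172370389981/20214116 + (118 - 312) = 172370389981/20214116 - 194 = 168448851477/20214116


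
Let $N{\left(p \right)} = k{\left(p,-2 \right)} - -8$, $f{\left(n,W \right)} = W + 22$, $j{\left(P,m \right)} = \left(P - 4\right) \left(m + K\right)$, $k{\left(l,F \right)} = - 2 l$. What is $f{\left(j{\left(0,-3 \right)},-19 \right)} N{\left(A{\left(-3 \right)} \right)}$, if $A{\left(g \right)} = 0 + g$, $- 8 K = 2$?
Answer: $42$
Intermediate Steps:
$K = - \frac{1}{4}$ ($K = \left(- \frac{1}{8}\right) 2 = - \frac{1}{4} \approx -0.25$)
$A{\left(g \right)} = g$
$j{\left(P,m \right)} = \left(-4 + P\right) \left(- \frac{1}{4} + m\right)$ ($j{\left(P,m \right)} = \left(P - 4\right) \left(m - \frac{1}{4}\right) = \left(-4 + P\right) \left(- \frac{1}{4} + m\right)$)
$f{\left(n,W \right)} = 22 + W$
$N{\left(p \right)} = 8 - 2 p$ ($N{\left(p \right)} = - 2 p - -8 = - 2 p + 8 = 8 - 2 p$)
$f{\left(j{\left(0,-3 \right)},-19 \right)} N{\left(A{\left(-3 \right)} \right)} = \left(22 - 19\right) \left(8 - -6\right) = 3 \left(8 + 6\right) = 3 \cdot 14 = 42$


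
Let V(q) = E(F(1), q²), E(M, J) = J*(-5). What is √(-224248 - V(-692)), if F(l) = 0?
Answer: 2*√542518 ≈ 1473.1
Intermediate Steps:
E(M, J) = -5*J
V(q) = -5*q²
√(-224248 - V(-692)) = √(-224248 - (-5)*(-692)²) = √(-224248 - (-5)*478864) = √(-224248 - 1*(-2394320)) = √(-224248 + 2394320) = √2170072 = 2*√542518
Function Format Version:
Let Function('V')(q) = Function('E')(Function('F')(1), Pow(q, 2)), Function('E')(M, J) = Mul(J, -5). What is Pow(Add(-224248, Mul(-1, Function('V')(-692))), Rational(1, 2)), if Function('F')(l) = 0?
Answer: Mul(2, Pow(542518, Rational(1, 2))) ≈ 1473.1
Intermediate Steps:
Function('E')(M, J) = Mul(-5, J)
Function('V')(q) = Mul(-5, Pow(q, 2))
Pow(Add(-224248, Mul(-1, Function('V')(-692))), Rational(1, 2)) = Pow(Add(-224248, Mul(-1, Mul(-5, Pow(-692, 2)))), Rational(1, 2)) = Pow(Add(-224248, Mul(-1, Mul(-5, 478864))), Rational(1, 2)) = Pow(Add(-224248, Mul(-1, -2394320)), Rational(1, 2)) = Pow(Add(-224248, 2394320), Rational(1, 2)) = Pow(2170072, Rational(1, 2)) = Mul(2, Pow(542518, Rational(1, 2)))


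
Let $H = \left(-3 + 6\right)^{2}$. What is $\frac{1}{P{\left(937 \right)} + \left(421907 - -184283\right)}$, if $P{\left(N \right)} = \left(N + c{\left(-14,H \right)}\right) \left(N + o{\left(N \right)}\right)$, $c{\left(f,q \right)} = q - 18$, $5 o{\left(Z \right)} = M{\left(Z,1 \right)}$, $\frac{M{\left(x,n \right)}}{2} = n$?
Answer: $\frac{5}{7380486} \approx 6.7746 \cdot 10^{-7}$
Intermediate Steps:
$H = 9$ ($H = 3^{2} = 9$)
$M{\left(x,n \right)} = 2 n$
$o{\left(Z \right)} = \frac{2}{5}$ ($o{\left(Z \right)} = \frac{2 \cdot 1}{5} = \frac{1}{5} \cdot 2 = \frac{2}{5}$)
$c{\left(f,q \right)} = -18 + q$
$P{\left(N \right)} = \left(-9 + N\right) \left(\frac{2}{5} + N\right)$ ($P{\left(N \right)} = \left(N + \left(-18 + 9\right)\right) \left(N + \frac{2}{5}\right) = \left(N - 9\right) \left(\frac{2}{5} + N\right) = \left(-9 + N\right) \left(\frac{2}{5} + N\right)$)
$\frac{1}{P{\left(937 \right)} + \left(421907 - -184283\right)} = \frac{1}{\left(- \frac{18}{5} + 937^{2} - \frac{40291}{5}\right) + \left(421907 - -184283\right)} = \frac{1}{\left(- \frac{18}{5} + 877969 - \frac{40291}{5}\right) + \left(421907 + 184283\right)} = \frac{1}{\frac{4349536}{5} + 606190} = \frac{1}{\frac{7380486}{5}} = \frac{5}{7380486}$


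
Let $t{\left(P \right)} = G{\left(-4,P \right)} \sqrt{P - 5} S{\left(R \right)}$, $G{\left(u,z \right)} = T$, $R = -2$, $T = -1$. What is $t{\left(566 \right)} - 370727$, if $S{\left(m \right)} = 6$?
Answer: $-370727 - 6 \sqrt{561} \approx -3.7087 \cdot 10^{5}$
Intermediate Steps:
$G{\left(u,z \right)} = -1$
$t{\left(P \right)} = - 6 \sqrt{-5 + P}$ ($t{\left(P \right)} = - \sqrt{P - 5} \cdot 6 = - \sqrt{-5 + P} 6 = - 6 \sqrt{-5 + P}$)
$t{\left(566 \right)} - 370727 = - 6 \sqrt{-5 + 566} - 370727 = - 6 \sqrt{561} - 370727 = -370727 - 6 \sqrt{561}$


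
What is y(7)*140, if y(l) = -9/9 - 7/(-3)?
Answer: 560/3 ≈ 186.67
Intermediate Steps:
y(l) = 4/3 (y(l) = -9*1/9 - 7*(-1/3) = -1 + 7/3 = 4/3)
y(7)*140 = (4/3)*140 = 560/3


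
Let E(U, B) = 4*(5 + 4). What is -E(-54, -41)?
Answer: -36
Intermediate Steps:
E(U, B) = 36 (E(U, B) = 4*9 = 36)
-E(-54, -41) = -1*36 = -36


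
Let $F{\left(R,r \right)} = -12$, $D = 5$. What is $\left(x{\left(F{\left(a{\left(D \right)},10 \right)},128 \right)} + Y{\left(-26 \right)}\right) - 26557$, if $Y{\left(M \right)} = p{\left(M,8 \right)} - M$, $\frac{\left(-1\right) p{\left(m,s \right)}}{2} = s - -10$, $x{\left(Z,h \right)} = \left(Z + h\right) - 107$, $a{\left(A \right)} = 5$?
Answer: $-26558$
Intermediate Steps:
$x{\left(Z,h \right)} = -107 + Z + h$
$p{\left(m,s \right)} = -20 - 2 s$ ($p{\left(m,s \right)} = - 2 \left(s - -10\right) = - 2 \left(s + 10\right) = - 2 \left(10 + s\right) = -20 - 2 s$)
$Y{\left(M \right)} = -36 - M$ ($Y{\left(M \right)} = \left(-20 - 16\right) - M = -36 - M$)
$\left(x{\left(F{\left(a{\left(D \right)},10 \right)},128 \right)} + Y{\left(-26 \right)}\right) - 26557 = \left(\left(-107 - 12 + 128\right) - 10\right) - 26557 = \left(9 + \left(-36 + 26\right)\right) - 26557 = \left(9 - 10\right) - 26557 = -1 - 26557 = -26558$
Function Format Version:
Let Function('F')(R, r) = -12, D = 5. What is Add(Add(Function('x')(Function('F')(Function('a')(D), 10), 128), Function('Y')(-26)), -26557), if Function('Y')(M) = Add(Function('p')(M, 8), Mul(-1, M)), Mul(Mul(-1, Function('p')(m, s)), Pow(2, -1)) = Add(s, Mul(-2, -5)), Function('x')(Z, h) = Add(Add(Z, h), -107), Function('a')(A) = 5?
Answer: -26558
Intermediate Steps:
Function('x')(Z, h) = Add(-107, Z, h)
Function('p')(m, s) = Add(-20, Mul(-2, s)) (Function('p')(m, s) = Mul(-2, Add(s, Mul(-2, -5))) = Mul(-2, Add(s, 10)) = Mul(-2, Add(10, s)) = Add(-20, Mul(-2, s)))
Function('Y')(M) = Add(-36, Mul(-1, M)) (Function('Y')(M) = Add(Add(-20, Mul(-2, 8)), Mul(-1, M)) = Add(Add(-20, -16), Mul(-1, M)) = Add(-36, Mul(-1, M)))
Add(Add(Function('x')(Function('F')(Function('a')(D), 10), 128), Function('Y')(-26)), -26557) = Add(Add(Add(-107, -12, 128), Add(-36, Mul(-1, -26))), -26557) = Add(Add(9, Add(-36, 26)), -26557) = Add(Add(9, -10), -26557) = Add(-1, -26557) = -26558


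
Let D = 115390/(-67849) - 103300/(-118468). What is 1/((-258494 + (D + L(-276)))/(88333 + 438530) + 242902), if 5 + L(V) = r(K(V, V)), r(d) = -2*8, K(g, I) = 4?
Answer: 1058722680705879/257165337105441027658 ≈ 4.1169e-6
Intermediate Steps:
r(d) = -16
L(V) = -21 (L(V) = -5 - 16 = -21)
D = -1665305205/2009483833 (D = 115390*(-1/67849) - 103300*(-1/118468) = -115390/67849 + 25825/29617 = -1665305205/2009483833 ≈ -0.82872)
1/((-258494 + (D + L(-276)))/(88333 + 438530) + 242902) = 1/((-258494 + (-1665305205/2009483833 - 21))/(88333 + 438530) + 242902) = 1/((-258494 - 43864465698/2009483833)/526863 + 242902) = 1/(-519483378393200/2009483833*1/526863 + 242902) = 1/(-519483378393200/1058722680705879 + 242902) = 1/(257165337105441027658/1058722680705879) = 1058722680705879/257165337105441027658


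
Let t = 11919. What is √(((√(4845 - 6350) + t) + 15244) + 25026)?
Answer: √(52189 + I*√1505) ≈ 228.45 + 0.0849*I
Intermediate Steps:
√(((√(4845 - 6350) + t) + 15244) + 25026) = √(((√(4845 - 6350) + 11919) + 15244) + 25026) = √(((√(-1505) + 11919) + 15244) + 25026) = √(((I*√1505 + 11919) + 15244) + 25026) = √(((11919 + I*√1505) + 15244) + 25026) = √((27163 + I*√1505) + 25026) = √(52189 + I*√1505)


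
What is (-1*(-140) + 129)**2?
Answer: 72361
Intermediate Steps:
(-1*(-140) + 129)**2 = (140 + 129)**2 = 269**2 = 72361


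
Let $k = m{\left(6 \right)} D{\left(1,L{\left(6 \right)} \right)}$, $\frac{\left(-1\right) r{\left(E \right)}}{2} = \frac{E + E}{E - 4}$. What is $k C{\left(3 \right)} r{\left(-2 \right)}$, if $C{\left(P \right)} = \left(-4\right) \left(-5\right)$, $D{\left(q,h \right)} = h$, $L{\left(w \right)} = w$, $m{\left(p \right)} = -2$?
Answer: $320$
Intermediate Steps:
$r{\left(E \right)} = - \frac{4 E}{-4 + E}$ ($r{\left(E \right)} = - 2 \frac{E + E}{E - 4} = - 2 \frac{2 E}{-4 + E} = - \frac{4 E}{-4 + E}$)
$C{\left(P \right)} = 20$
$k = -12$ ($k = \left(-2\right) 6 = -12$)
$k C{\left(3 \right)} r{\left(-2 \right)} = \left(-12\right) 20 \left(\left(-4\right) \left(-2\right) \frac{1}{-4 - 2}\right) = - 240 \left(\left(-4\right) \left(-2\right) \frac{1}{-6}\right) = - 240 \left(\left(-4\right) \left(-2\right) \left(- \frac{1}{6}\right)\right) = \left(-240\right) \left(- \frac{4}{3}\right) = 320$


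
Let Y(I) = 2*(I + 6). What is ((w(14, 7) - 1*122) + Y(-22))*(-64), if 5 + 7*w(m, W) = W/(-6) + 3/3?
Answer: 207968/21 ≈ 9903.2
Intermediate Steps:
w(m, W) = -4/7 - W/42 (w(m, W) = -5/7 + (W/(-6) + 3/3)/7 = -5/7 + (W*(-1/6) + 3*(1/3))/7 = -5/7 + (-W/6 + 1)/7 = -5/7 + (1 - W/6)/7 = -5/7 + (1/7 - W/42) = -4/7 - W/42)
Y(I) = 12 + 2*I (Y(I) = 2*(6 + I) = 12 + 2*I)
((w(14, 7) - 1*122) + Y(-22))*(-64) = (((-4/7 - 1/42*7) - 1*122) + (12 + 2*(-22)))*(-64) = (((-4/7 - 1/6) - 122) + (12 - 44))*(-64) = ((-31/42 - 122) - 32)*(-64) = (-5155/42 - 32)*(-64) = -6499/42*(-64) = 207968/21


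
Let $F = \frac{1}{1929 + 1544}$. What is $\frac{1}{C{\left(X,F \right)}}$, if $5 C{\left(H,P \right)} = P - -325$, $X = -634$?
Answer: $\frac{17365}{1128726} \approx 0.015385$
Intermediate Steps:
$F = \frac{1}{3473} \approx 0.00028794$
$C{\left(H,P \right)} = 65 + \frac{P}{5}$ ($C{\left(H,P \right)} = \frac{P - -325}{5} = \frac{P + 325}{5} = \frac{325 + P}{5} = 65 + \frac{P}{5}$)
$\frac{1}{C{\left(X,F \right)}} = \frac{1}{65 + \frac{1}{5} \cdot \frac{1}{3473}} = \frac{1}{65 + \frac{1}{17365}} = \frac{1}{\frac{1128726}{17365}} = \frac{17365}{1128726}$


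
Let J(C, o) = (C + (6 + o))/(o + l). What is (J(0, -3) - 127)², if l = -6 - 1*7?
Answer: 4141225/256 ≈ 16177.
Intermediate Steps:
l = -13 (l = -6 - 7 = -13)
J(C, o) = (6 + C + o)/(-13 + o) (J(C, o) = (C + (6 + o))/(o - 13) = (6 + C + o)/(-13 + o))
(J(0, -3) - 127)² = ((6 + 0 - 3)/(-13 - 3) - 127)² = (3/(-16) - 127)² = (-1/16*3 - 127)² = (-3/16 - 127)² = (-2035/16)² = 4141225/256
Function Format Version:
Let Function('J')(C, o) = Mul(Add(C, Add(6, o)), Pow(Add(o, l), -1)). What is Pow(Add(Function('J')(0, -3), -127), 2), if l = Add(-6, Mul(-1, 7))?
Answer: Rational(4141225, 256) ≈ 16177.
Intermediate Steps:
l = -13 (l = Add(-6, -7) = -13)
Function('J')(C, o) = Mul(Pow(Add(-13, o), -1), Add(6, C, o)) (Function('J')(C, o) = Mul(Add(C, Add(6, o)), Pow(Add(o, -13), -1)) = Mul(Add(6, C, o), Pow(Add(-13, o), -1)) = Mul(Pow(Add(-13, o), -1), Add(6, C, o)))
Pow(Add(Function('J')(0, -3), -127), 2) = Pow(Add(Mul(Pow(Add(-13, -3), -1), Add(6, 0, -3)), -127), 2) = Pow(Add(Mul(Pow(-16, -1), 3), -127), 2) = Pow(Add(Mul(Rational(-1, 16), 3), -127), 2) = Pow(Add(Rational(-3, 16), -127), 2) = Pow(Rational(-2035, 16), 2) = Rational(4141225, 256)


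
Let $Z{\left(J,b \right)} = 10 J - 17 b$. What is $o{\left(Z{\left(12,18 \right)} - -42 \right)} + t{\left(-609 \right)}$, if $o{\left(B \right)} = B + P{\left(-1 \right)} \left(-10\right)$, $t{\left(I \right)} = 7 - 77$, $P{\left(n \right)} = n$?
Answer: $-204$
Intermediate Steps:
$t{\left(I \right)} = -70$ ($t{\left(I \right)} = 7 - 77 = -70$)
$Z{\left(J,b \right)} = - 17 b + 10 J$
$o{\left(B \right)} = 10 + B$ ($o{\left(B \right)} = B - -10 = B + 10 = 10 + B$)
$o{\left(Z{\left(12,18 \right)} - -42 \right)} + t{\left(-609 \right)} = \left(10 + \left(\left(\left(-17\right) 18 + 10 \cdot 12\right) - -42\right)\right) - 70 = \left(10 + \left(\left(-306 + 120\right) + 42\right)\right) - 70 = \left(10 + \left(-186 + 42\right)\right) - 70 = \left(10 - 144\right) - 70 = -134 - 70 = -204$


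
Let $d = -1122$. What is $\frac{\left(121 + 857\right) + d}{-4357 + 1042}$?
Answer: $\frac{48}{1105} \approx 0.043439$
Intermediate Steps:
$\frac{\left(121 + 857\right) + d}{-4357 + 1042} = \frac{\left(121 + 857\right) - 1122}{-4357 + 1042} = \frac{978 - 1122}{-3315} = \left(-144\right) \left(- \frac{1}{3315}\right) = \frac{48}{1105}$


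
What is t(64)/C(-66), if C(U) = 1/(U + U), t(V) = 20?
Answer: -2640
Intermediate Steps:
C(U) = 1/(2*U)
t(64)/C(-66) = 20/(((½)/(-66))) = 20/(((½)*(-1/66))) = 20/(-1/132) = 20*(-132) = -2640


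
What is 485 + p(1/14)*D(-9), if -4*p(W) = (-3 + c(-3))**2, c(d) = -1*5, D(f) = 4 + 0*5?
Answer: 421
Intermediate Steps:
D(f) = 4 (D(f) = 4 + 0 = 4)
c(d) = -5
p(W) = -16 (p(W) = -(-3 - 5)**2/4 = -1/4*(-8)**2 = -1/4*64 = -16)
485 + p(1/14)*D(-9) = 485 - 16*4 = 485 - 64 = 421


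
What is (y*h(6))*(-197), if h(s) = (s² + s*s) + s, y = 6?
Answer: -92196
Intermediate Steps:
h(s) = s + 2*s² (h(s) = (s² + s²) + s = 2*s² + s = s + 2*s²)
(y*h(6))*(-197) = (6*(6*(1 + 2*6)))*(-197) = (6*(6*(1 + 12)))*(-197) = (6*(6*13))*(-197) = (6*78)*(-197) = 468*(-197) = -92196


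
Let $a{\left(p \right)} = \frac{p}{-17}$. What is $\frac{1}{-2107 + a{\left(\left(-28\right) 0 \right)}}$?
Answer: $- \frac{1}{2107} \approx -0.00047461$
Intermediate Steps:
$a{\left(p \right)} = - \frac{p}{17}$ ($a{\left(p \right)} = p \left(- \frac{1}{17}\right) = - \frac{p}{17}$)
$\frac{1}{-2107 + a{\left(\left(-28\right) 0 \right)}} = \frac{1}{-2107 - \frac{\left(-28\right) 0}{17}} = \frac{1}{-2107 - 0} = \frac{1}{-2107 + 0} = \frac{1}{-2107} = - \frac{1}{2107}$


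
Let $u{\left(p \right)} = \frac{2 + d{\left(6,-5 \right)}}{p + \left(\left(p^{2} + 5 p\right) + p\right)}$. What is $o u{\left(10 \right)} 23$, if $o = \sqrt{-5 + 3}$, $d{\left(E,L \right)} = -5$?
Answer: $- \frac{69 i \sqrt{2}}{170} \approx - 0.574 i$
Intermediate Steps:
$o = i \sqrt{2}$ ($o = \sqrt{-2} = i \sqrt{2} \approx 1.4142 i$)
$u{\left(p \right)} = - \frac{3}{p^{2} + 7 p}$ ($u{\left(p \right)} = \frac{2 - 5}{p + \left(\left(p^{2} + 5 p\right) + p\right)} = - \frac{3}{p + \left(p^{2} + 6 p\right)} = - \frac{3}{p^{2} + 7 p}$)
$o u{\left(10 \right)} 23 = i \sqrt{2} - \frac{3}{10 \left(7 + 10\right)} 23 = i \sqrt{2} \left(-3\right) \frac{1}{10} \cdot \frac{1}{17} \cdot 23 = i \sqrt{2} \left(\left(- \frac{3}{170}\right) 23\right) = i \sqrt{2} \left(- \frac{69}{170}\right) = - \frac{69 i \sqrt{2}}{170}$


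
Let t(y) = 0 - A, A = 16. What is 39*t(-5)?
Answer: -624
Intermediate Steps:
t(y) = -16 (t(y) = 0 - 1*16 = 0 - 16 = -16)
39*t(-5) = 39*(-16) = -624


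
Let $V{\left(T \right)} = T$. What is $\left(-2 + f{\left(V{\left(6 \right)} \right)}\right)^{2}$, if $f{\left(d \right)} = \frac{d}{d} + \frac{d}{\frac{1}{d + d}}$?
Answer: $5041$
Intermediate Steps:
$f{\left(d \right)} = 1 + 2 d^{2}$ ($f{\left(d \right)} = 1 + \frac{d}{\frac{1}{2 d}} = 1 + \frac{d}{\frac{1}{2} \frac{1}{d}} = 1 + d 2 d = 1 + 2 d^{2}$)
$\left(-2 + f{\left(V{\left(6 \right)} \right)}\right)^{2} = \left(-2 + \left(1 + 2 \cdot 6^{2}\right)\right)^{2} = \left(-2 + \left(1 + 2 \cdot 36\right)\right)^{2} = \left(-2 + \left(1 + 72\right)\right)^{2} = \left(-2 + 73\right)^{2} = 71^{2} = 5041$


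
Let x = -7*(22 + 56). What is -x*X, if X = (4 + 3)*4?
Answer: 15288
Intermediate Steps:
X = 28 (X = 7*4 = 28)
x = -546 (x = -7*78 = -546)
-x*X = -(-546)*28 = -1*(-15288) = 15288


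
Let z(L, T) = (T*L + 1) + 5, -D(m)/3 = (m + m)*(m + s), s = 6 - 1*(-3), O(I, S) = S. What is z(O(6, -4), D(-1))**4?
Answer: 1196883216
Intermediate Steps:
s = 9 (s = 6 + 3 = 9)
D(m) = -6*m*(9 + m) (D(m) = -3*(m + m)*(m + 9) = -3*2*m*(9 + m) = -6*m*(9 + m))
z(L, T) = 6 + L*T (z(L, T) = (L*T + 1) + 5 = (1 + L*T) + 5 = 6 + L*T)
z(O(6, -4), D(-1))**4 = (6 - (-24)*(-1)*(9 - 1))**4 = (6 - (-24)*(-1)*8)**4 = (6 - 4*48)**4 = (6 - 192)**4 = (-186)**4 = 1196883216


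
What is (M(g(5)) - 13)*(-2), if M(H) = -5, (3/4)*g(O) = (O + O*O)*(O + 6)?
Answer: 36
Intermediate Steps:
g(O) = 4*(6 + O)*(O + O²)/3 (g(O) = 4*((O + O*O)*(O + 6))/3 = 4*((O + O²)*(6 + O))/3 = 4*((6 + O)*(O + O²))/3 = 4*(6 + O)*(O + O²)/3)
(M(g(5)) - 13)*(-2) = (-5 - 13)*(-2) = -18*(-2) = 36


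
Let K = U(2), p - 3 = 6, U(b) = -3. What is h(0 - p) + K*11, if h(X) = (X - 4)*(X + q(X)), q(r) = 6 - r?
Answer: -111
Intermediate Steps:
p = 9 (p = 3 + 6 = 9)
K = -3
h(X) = -24 + 6*X (h(X) = (X - 4)*(X + (6 - X)) = (-4 + X)*6 = -24 + 6*X)
h(0 - p) + K*11 = (-24 + 6*(0 - 1*9)) - 3*11 = (-24 + 6*(0 - 9)) - 33 = (-24 + 6*(-9)) - 33 = (-24 - 54) - 33 = -78 - 33 = -111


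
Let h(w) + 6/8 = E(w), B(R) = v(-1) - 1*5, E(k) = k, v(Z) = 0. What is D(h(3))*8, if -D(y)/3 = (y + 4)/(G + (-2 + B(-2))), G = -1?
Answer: 75/4 ≈ 18.750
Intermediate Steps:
B(R) = -5 (B(R) = 0 - 1*5 = 0 - 5 = -5)
h(w) = -¾ + w
D(y) = 3/2 + 3*y/8 (D(y) = -3*(y + 4)/(-1 + (-2 - 5)) = -3*(4 + y)/(-1 - 7) = -3*(4 + y)/(-8) = -3*(4 + y)*(-1)/8 = -3*(-½ - y/8) = 3/2 + 3*y/8)
D(h(3))*8 = (3/2 + 3*(-¾ + 3)/8)*8 = (3/2 + (3/8)*(9/4))*8 = (3/2 + 27/32)*8 = (75/32)*8 = 75/4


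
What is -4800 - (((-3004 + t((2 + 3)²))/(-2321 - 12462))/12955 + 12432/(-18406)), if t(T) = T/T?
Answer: -8458815238689369/1762501179295 ≈ -4799.3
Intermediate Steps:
t(T) = 1
-4800 - (((-3004 + t((2 + 3)²))/(-2321 - 12462))/12955 + 12432/(-18406)) = -4800 - (((-3004 + 1)/(-2321 - 12462))/12955 + 12432/(-18406)) = -4800 - (-3003/(-14783)*(1/12955) + 12432*(-1/18406)) = -4800 - (-3003*(-1/14783)*(1/12955) - 6216/9203) = -4800 - ((3003/14783)*(1/12955) - 6216/9203) = -4800 - (3003/191513765 - 6216/9203) = -4800 - 1*(-1190421926631/1762501179295) = -4800 + 1190421926631/1762501179295 = -8458815238689369/1762501179295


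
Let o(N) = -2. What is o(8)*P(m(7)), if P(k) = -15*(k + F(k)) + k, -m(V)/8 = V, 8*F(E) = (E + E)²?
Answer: 45472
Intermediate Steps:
F(E) = E²/2 (F(E) = (E + E)²/8 = (2*E)²/8 = (4*E²)/8 = E²/2)
m(V) = -8*V
P(k) = -14*k - 15*k²/2 (P(k) = -15*(k + k²/2) + k = (-15*k - 15*k²/2) + k = -14*k - 15*k²/2)
o(8)*P(m(7)) = -(-8*7)*(-28 - (-120)*7) = -(-56)*(-28 - 15*(-56)) = -(-56)*(-28 + 840) = -(-56)*812 = -2*(-22736) = 45472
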